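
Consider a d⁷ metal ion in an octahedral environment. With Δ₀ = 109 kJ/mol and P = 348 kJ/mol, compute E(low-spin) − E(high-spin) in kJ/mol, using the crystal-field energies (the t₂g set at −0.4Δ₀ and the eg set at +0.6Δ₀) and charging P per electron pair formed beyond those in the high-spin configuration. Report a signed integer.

High-spin d⁷ fills as t₂g⁵ eg² with CFSE 5(−0.4) + 2(+0.6) = -0.8Δ₀ = -87 kJ/mol.
Low-spin: t₂g⁶ eg¹, orbital CFSE = -1.8Δ₀ = -196 kJ/mol; plus 1 excess pair × P = +348 kJ/mol; total 152 kJ/mol.
Thus E(LS) − E(HS) = 239 kJ/mol.

239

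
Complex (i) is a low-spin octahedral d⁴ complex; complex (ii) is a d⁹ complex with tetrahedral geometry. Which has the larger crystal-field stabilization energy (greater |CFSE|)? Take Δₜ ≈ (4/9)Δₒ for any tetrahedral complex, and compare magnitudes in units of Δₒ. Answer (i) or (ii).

(i): t₂g⁴ eg⁰, CFSE = -1.6Δₒ.
(ii): Tetrahedral splitting is small, so the complex is high-spin; e⁴ t₂⁵, CFSE = -0.4Δₜ ≈ -0.18Δₒ.
So (i) has the larger |CFSE|.

(i)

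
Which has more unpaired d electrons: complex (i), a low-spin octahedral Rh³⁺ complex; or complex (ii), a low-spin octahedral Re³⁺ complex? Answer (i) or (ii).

(ii)

(i): Group 9 minus oxidation state +3 gives a d⁶ configuration for Rh³⁺; t₂g⁶ eg⁰ → 0 unpaired.
(ii): Group 7 minus oxidation state +3 gives a d⁴ configuration for Re³⁺; t₂g⁴ eg⁰ → 2 unpaired.
So (ii) has more unpaired electrons.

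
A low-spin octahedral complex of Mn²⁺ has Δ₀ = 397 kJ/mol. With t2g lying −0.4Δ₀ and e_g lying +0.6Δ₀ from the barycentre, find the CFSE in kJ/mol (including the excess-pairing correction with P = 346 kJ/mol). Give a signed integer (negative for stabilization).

-102

Mn is in group 7, so Mn²⁺ is d⁵ (7 − 2 = 5).
Configuration: t2g^5 e_g^0.
CFSE(orbital) = 5×(-0.4Δ₀) + 0×(0.6Δ₀) = -2.0Δ₀; with Δ₀ = 397 kJ/mol that is -794 kJ/mol.
High-spin d⁵ would be t2g^3 e_g^2 with 0 pairs; low-spin has 2, so 2 excess pairs cost +2P = +692 kJ/mol.
Combining: -794 + 692 = -102 kJ/mol.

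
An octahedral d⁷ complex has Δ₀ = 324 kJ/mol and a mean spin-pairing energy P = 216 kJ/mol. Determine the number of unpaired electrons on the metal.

1

With Δ₀ > P the complex is low-spin.
That gives t₂g⁶ eg¹.
Unpaired electrons: 1.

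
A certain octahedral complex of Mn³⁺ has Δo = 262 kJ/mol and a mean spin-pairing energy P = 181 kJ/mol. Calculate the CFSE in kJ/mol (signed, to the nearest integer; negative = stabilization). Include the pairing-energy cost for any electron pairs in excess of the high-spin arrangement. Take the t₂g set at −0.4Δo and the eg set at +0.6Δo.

Mn is in group 7, so Mn³⁺ is d⁴ (7 − 3 = 4).
With Δo > P the complex is low-spin.
Filling d⁴ accordingly: t₂g⁴ eg⁰.
Orbital CFSE = -1.6Δo = -1.6 × 262 = -419 kJ/mol.
Excess pairs vs high-spin: 1 − 0 = 1; pairing cost = +181 kJ/mol.
Net CFSE = -419 + 181 = -238 kJ/mol.

-238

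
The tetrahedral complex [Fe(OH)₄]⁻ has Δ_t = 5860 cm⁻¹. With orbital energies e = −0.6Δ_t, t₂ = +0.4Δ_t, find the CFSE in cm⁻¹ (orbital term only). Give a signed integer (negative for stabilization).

0

Each OH⁻ contributes -1; 4 × (-1) = -4. With overall charge -1, Fe is in the +3 oxidation state.
Fe³⁺: group 8, so d-count = 8 − 3 = 5.
Tetrahedral splitting is small, so the complex is high-spin.
Electron filling gives e² t₂³.
Orbital CFSE = 2(-0.6) + 3(0.4) = 0.0Δ_t = 0.0 × 5860 = 0 cm⁻¹.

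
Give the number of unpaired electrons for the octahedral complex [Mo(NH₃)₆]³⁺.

3

NH₃ is neutral, so the +3 overall charge sits on Mo: oxidation state +3.
Mo sits in group 6; removing 3 electrons leaves Mo³⁺ with 6 − 3 = 3 d electrons.
For octahedral d³ the high- and low-spin configurations coincide.
Configuration: t2g^3 e_g^0, giving 3 unpaired electrons.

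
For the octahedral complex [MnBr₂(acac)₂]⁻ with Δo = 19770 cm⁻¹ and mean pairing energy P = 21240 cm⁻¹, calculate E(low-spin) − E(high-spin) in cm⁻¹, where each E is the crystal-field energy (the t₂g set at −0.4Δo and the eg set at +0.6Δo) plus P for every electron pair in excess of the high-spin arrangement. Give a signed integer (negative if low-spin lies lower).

1470

Ligand charges: 2×(-1) from Br⁻ and 2×(-1) from acac⁻ sum to -4; with overall charge -1, Mn is +3.
Mn sits in group 7; removing 3 electrons leaves Mn³⁺ with 7 − 3 = 4 d electrons.
High-spin d⁴ fills as t₂g³ eg¹ with CFSE 3(−0.4) + 1(+0.6) = -0.6Δo = -11862 cm⁻¹.
For low-spin the configuration is t₂g⁴ eg⁰: orbital energy -1.6 × 19770 = -31632 cm⁻¹, and 1 additional pair relative to high-spin adds 21240 cm⁻¹, giving -10392 cm⁻¹.
E(LS) − E(HS) = -10392 − (-11862) = 1470 cm⁻¹.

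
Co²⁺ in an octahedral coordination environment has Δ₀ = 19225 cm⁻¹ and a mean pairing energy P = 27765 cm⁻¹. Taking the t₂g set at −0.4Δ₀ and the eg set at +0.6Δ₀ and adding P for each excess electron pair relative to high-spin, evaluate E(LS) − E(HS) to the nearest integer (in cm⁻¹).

8540

Co sits in group 9; removing 2 electrons leaves Co²⁺ with 9 − 2 = 7 d electrons.
In the high-spin limit (t₂g⁵ eg²) the orbital term is -0.8Δ₀ = -15380 cm⁻¹, with no excess pairing.
For low-spin the configuration is t₂g⁶ eg¹: orbital energy -1.8 × 19225 = -34605 cm⁻¹, and 1 additional pair relative to high-spin adds 27765 cm⁻¹, giving -6840 cm⁻¹.
Thus E(LS) − E(HS) = 8540 cm⁻¹.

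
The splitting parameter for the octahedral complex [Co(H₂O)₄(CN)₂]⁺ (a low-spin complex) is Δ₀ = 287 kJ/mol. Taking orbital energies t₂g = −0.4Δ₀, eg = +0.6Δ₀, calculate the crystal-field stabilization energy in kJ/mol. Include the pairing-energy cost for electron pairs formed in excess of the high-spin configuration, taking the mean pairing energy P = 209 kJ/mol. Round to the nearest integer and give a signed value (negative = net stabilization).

-271

Ligand charges: 4×(+0) from H₂O and 2×(-1) from CN⁻ sum to -2; with overall charge +1, Co is +3.
Co sits in group 9; removing 3 electrons leaves Co³⁺ with 9 − 3 = 6 d electrons.
The d⁶ electrons fill as t₂g⁶ eg⁰.
CFSE(orbital) = 6×(-0.4Δ₀) + 0×(0.6Δ₀) = -2.4Δ₀; with Δ₀ = 287 kJ/mol that is -689 kJ/mol.
Pairing penalty: 3 pairs vs 1 in the high-spin reference → 2 extra × P = 418 kJ/mol.
Combining: -689 + 418 = -271 kJ/mol.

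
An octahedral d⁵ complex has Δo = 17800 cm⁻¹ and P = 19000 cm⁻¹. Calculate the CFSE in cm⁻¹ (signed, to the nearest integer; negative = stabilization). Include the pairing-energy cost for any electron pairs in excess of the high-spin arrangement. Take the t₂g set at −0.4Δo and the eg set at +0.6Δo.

0

Δo < P, so pairing is avoided: the ground state is high-spin.
Filling d⁵ accordingly: t₂g³ eg².
Orbital CFSE = 0.0Δo = 0.0 × 17800 = 0 cm⁻¹.
High-spin has no excess pairs, so no pairing correction applies.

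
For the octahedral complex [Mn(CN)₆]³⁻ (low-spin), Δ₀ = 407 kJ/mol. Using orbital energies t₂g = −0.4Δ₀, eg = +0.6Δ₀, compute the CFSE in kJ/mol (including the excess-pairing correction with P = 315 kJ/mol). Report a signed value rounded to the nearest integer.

Each CN⁻ contributes -1; 6 × (-1) = -6. With overall charge -3, Mn is in the +3 oxidation state.
Mn³⁺: group 7, so d-count = 7 − 3 = 4.
Configuration: t₂g⁴ eg⁰.
The orbital stabilization is -1.6Δ₀ = -1.6 × 407 = -651 kJ/mol.
Pairing penalty: 1 pair vs 0 in the high-spin reference → 1 extra × P = 315 kJ/mol.
Net CFSE = -651 + 315 = -336 kJ/mol.

-336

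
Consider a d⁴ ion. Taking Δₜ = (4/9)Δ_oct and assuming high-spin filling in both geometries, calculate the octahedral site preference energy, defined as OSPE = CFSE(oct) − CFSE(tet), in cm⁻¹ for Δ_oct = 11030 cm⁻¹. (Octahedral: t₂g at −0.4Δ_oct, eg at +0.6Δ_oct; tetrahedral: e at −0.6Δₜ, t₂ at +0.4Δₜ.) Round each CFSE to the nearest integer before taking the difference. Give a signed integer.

-4657

In an octahedral site d⁴ (HS) is t₂g³ eg¹, giving CFSE(oct) = -0.6Δ_oct = -6618 cm⁻¹.
Tetrahedral e² t₂² gives -0.4Δₜ = -0.4 × (4/9) × 11030 = -1961 cm⁻¹.
Subtracting, OSPE = -6618 − (-1961) = -4657 cm⁻¹.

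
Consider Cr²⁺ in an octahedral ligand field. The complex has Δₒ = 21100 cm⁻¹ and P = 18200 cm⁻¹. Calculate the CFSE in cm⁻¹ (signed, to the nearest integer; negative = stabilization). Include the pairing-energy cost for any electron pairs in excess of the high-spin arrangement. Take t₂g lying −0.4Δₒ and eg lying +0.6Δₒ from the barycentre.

-15560

Group 6 minus oxidation state +2 gives a d⁴ configuration for Cr²⁺.
With Δₒ > P the complex is low-spin.
That gives t₂g⁴ eg⁰.
Orbital CFSE = -1.6Δₒ = -1.6 × 21100 = -33760 cm⁻¹.
Excess pairs vs high-spin: 1 − 0 = 1; pairing cost = +18200 cm⁻¹.
Net CFSE = -33760 + 18200 = -15560 cm⁻¹.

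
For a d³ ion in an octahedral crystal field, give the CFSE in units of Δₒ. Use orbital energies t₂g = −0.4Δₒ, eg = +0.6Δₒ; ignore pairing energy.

Configuration: t₂g³ eg⁰.
CFSE = 3(-0.4Δₒ) + 0(0.6Δₒ) = -1.2Δₒ + 0.0Δₒ = -1.2Δₒ.

-1.2 Δₒ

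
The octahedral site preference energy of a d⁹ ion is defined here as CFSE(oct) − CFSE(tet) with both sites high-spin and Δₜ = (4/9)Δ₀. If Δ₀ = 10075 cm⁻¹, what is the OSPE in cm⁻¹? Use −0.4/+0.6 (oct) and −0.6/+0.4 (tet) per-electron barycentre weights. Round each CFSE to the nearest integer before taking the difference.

Octahedral high-spin t2g^6 e_g^3: CFSE = -0.6 × 10075 = -6045 cm⁻¹.
Tetrahedral: e^4 t2^5, CFSE = 4(−0.6) + 5(+0.4) = -0.4Δₜ = -0.4 × (4/9) × 10075 = -1791 cm⁻¹.
OSPE = -6045 − (-1791) = -4254 cm⁻¹.

-4254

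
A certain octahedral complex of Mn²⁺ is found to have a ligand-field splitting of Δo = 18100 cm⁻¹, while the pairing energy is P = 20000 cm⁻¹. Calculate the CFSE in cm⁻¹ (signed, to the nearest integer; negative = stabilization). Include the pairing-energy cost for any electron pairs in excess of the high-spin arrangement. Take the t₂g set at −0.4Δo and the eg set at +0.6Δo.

0

Group 7 minus oxidation state +2 gives a d⁵ configuration for Mn²⁺.
Δo < P, so pairing is avoided: the ground state is high-spin.
That gives t₂g³ eg².
Orbital CFSE = 0.0Δo = 0.0 × 18100 = 0 cm⁻¹.
High-spin has no excess pairs, so no pairing correction applies.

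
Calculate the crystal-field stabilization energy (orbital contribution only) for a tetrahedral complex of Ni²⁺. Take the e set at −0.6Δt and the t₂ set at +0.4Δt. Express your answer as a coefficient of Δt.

-0.8 Δt

Ni²⁺: group 10, so d-count = 10 − 2 = 8.
With tetrahedral geometry the complex is necessarily high-spin.
Configuration: e⁴ t₂⁴.
CFSE = 4(-0.6Δt) + 4(0.4Δt) = -2.4Δt + 1.6Δt = -0.8Δt.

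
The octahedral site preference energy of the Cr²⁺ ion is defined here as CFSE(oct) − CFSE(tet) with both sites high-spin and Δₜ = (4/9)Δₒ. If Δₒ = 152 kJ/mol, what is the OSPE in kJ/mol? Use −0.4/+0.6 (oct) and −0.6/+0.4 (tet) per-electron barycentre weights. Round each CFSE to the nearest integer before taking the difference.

-64

Cr sits in group 6; removing 2 electrons leaves Cr²⁺ with 6 − 2 = 4 d electrons.
Octahedral (high-spin): t₂g³ eg¹, CFSE = 3(−0.4) + 1(+0.6) = -0.6Δₒ = -0.6 × 152 = -91 kJ/mol.
Tetrahedral e² t₂² gives -0.4Δₜ = -0.4 × (4/9) × 152 = -27 kJ/mol.
OSPE = -91 − (-27) = -64 kJ/mol.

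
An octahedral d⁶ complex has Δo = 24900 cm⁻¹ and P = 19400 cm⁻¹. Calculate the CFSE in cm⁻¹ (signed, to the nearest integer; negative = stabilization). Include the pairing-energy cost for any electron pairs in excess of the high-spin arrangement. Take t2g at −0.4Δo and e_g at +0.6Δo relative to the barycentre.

-20960

Since Δo = 24900 cm⁻¹ > P = 19400 cm⁻¹, the complex adopts the low-spin configuration.
Configuration: t2g^6 e_g^0.
Orbital CFSE = -2.4Δo = -2.4 × 24900 = -59760 cm⁻¹.
Excess pairs vs high-spin: 3 − 1 = 2; pairing cost = +38800 cm⁻¹.
Net CFSE = -59760 + 38800 = -20960 cm⁻¹.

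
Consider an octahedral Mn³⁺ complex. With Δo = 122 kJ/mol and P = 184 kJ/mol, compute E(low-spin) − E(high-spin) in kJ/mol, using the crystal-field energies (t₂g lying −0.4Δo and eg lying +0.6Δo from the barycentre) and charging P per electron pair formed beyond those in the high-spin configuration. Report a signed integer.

62

Mn is in group 7, so Mn³⁺ is d⁴ (7 − 3 = 4).
In the high-spin limit (t₂g³ eg¹) the orbital term is -0.6Δo = -73 kJ/mol, with no excess pairing.
For low-spin the configuration is t₂g⁴ eg⁰: orbital energy -1.6 × 122 = -195 kJ/mol, and 1 additional pair relative to high-spin adds 184 kJ/mol, giving -11 kJ/mol.
E(LS) − E(HS) = -11 − (-73) = 62 kJ/mol.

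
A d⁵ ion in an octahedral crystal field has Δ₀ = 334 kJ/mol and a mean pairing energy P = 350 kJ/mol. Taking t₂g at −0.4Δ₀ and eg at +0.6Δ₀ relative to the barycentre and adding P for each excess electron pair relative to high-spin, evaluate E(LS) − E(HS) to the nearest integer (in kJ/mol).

High-spin: t₂g³ eg², CFSE = 0.0Δ₀ = 0 kJ/mol.
Low-spin t₂g⁵ eg⁰ gives -2.0Δ₀ = -668 kJ/mol, but forming 2 extra pairs costs 2P = 700 kJ/mol, so E(LS) = -668 + 700 = 32 kJ/mol.
Thus E(LS) − E(HS) = 32 kJ/mol.

32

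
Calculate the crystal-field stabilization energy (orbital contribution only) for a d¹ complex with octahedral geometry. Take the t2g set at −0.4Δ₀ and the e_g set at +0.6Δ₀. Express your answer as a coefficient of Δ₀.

For octahedral d¹ the high- and low-spin configurations coincide.
Configuration: t2g^1 e_g^0.
CFSE = 1(-0.4Δ₀) + 0(0.6Δ₀) = -0.4Δ₀ + 0.0Δ₀ = -0.4Δ₀.

-0.4 Δ₀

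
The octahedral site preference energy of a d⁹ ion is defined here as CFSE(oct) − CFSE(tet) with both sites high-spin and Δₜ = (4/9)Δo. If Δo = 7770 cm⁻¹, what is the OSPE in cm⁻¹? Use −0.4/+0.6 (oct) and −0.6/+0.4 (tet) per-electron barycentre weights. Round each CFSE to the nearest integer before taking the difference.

In an octahedral site d⁹ (HS) is t2g^6 e_g^3, giving CFSE(oct) = -0.6Δo = -4662 cm⁻¹.
In a tetrahedral site the filling is e^4 t2^5: CFSE(tet) = -0.4Δₜ = -0.4 × (4/9)(7770) = -1381 cm⁻¹.
OSPE = CFSE(oct) − CFSE(tet) = -4662 − (-1381) = -3281 cm⁻¹.

-3281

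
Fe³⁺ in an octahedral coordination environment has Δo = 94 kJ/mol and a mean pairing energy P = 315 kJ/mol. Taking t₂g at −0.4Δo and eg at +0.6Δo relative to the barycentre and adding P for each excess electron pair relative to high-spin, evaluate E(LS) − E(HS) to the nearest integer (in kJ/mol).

Fe sits in group 8; removing 3 electrons leaves Fe³⁺ with 8 − 3 = 5 d electrons.
In the high-spin limit (t₂g³ eg²) the orbital term is 0.0Δo = 0 kJ/mol, with no excess pairing.
Low-spin t₂g⁵ eg⁰ gives -2.0Δo = -188 kJ/mol, but forming 2 extra pairs costs 2P = 630 kJ/mol, so E(LS) = -188 + 630 = 442 kJ/mol.
E(LS) − E(HS) = 442 − (0) = 442 kJ/mol.

442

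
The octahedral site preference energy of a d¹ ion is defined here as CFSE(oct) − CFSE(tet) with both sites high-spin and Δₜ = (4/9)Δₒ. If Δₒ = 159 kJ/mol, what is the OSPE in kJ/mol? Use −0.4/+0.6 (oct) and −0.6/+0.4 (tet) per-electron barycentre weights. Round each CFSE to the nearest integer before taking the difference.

Octahedral (high-spin): t2g^1 e_g^0, CFSE = 1(−0.4) + 0(+0.6) = -0.4Δₒ = -0.4 × 159 = -64 kJ/mol.
Tetrahedral: e^1 t2^0, CFSE = 1(−0.6) + 0(+0.4) = -0.6Δₜ = -0.6 × (4/9) × 159 = -42 kJ/mol.
OSPE = CFSE(oct) − CFSE(tet) = -64 − (-42) = -22 kJ/mol.

-22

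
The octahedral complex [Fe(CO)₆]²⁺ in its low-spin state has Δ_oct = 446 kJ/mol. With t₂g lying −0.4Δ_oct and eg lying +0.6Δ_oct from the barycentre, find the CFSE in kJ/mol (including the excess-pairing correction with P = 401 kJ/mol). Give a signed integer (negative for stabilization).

-268

CO is neutral, so the +2 overall charge sits on Fe: oxidation state +2.
Fe²⁺: group 8, so d-count = 8 − 2 = 6.
The d⁶ electrons fill as t₂g⁶ eg⁰.
Orbital CFSE = 6(-0.4) + 0(0.6) = -2.4Δ_oct = -2.4 × 446 = -1070 kJ/mol.
High-spin d⁶ would be t₂g⁴ eg² with 1 pair; low-spin has 3, so 2 excess pairs cost +2P = +802 kJ/mol.
Combining: -1070 + 802 = -268 kJ/mol.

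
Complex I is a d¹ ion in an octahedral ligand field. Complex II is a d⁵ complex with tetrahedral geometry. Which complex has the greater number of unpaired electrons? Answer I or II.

I: t₂g¹ eg⁰ → 1 unpaired.
II: Tetrahedral fields are weak (Δₜ ≈ 4/9 Δₒ), so electrons fill high-spin; e^2 t2^3 → 5 unpaired.
So II has more unpaired electrons.

II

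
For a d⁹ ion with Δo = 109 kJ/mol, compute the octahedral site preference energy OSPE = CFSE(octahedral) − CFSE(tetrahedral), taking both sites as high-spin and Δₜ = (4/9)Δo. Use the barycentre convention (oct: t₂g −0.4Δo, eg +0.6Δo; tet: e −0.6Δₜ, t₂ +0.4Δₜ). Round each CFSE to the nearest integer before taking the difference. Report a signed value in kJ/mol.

Octahedral (high-spin): t2g^6 e_g^3, CFSE = 6(−0.4) + 3(+0.6) = -0.6Δo = -0.6 × 109 = -65 kJ/mol.
In a tetrahedral site the filling is e^4 t2^5: CFSE(tet) = -0.4Δₜ = -0.4 × (4/9)(109) = -19 kJ/mol.
OSPE = CFSE(oct) − CFSE(tet) = -65 − (-19) = -46 kJ/mol.

-46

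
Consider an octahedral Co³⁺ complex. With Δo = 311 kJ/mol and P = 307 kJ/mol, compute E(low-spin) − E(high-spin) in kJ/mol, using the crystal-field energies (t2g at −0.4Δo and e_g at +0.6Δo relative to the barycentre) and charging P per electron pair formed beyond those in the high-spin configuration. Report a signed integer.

-8

Co is in group 9, so Co³⁺ is d⁶ (9 − 3 = 6).
In the high-spin limit (t2g^4 e_g^2) the orbital term is -0.4Δo = -124 kJ/mol, with no excess pairing.
Low-spin t2g^6 e_g^0 gives -2.4Δo = -746 kJ/mol, but forming 2 extra pairs costs 2P = 614 kJ/mol, so E(LS) = -746 + 614 = -132 kJ/mol.
E(LS) − E(HS) = -132 − (-124) = -8 kJ/mol.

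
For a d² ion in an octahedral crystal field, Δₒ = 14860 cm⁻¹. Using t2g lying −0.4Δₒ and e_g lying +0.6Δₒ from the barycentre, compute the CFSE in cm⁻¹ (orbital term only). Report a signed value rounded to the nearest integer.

-11888

Configuration: t2g^2 e_g^0.
Orbital CFSE = 2(-0.4) + 0(0.6) = -0.8Δₒ = -0.8 × 14860 = -11888 cm⁻¹.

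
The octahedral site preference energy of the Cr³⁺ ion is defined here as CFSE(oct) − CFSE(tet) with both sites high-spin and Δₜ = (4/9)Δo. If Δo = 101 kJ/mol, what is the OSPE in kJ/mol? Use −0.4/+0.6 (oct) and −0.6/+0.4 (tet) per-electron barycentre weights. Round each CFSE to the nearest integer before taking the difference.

Cr is in group 6, so Cr³⁺ is d³ (6 − 3 = 3).
In an octahedral site d³ (HS) is t₂g³ eg⁰, giving CFSE(oct) = -1.2Δo = -121 kJ/mol.
Tetrahedral: e² t₂¹, CFSE = 2(−0.6) + 1(+0.4) = -0.8Δₜ = -0.8 × (4/9) × 101 = -36 kJ/mol.
Subtracting, OSPE = -121 − (-36) = -85 kJ/mol.

-85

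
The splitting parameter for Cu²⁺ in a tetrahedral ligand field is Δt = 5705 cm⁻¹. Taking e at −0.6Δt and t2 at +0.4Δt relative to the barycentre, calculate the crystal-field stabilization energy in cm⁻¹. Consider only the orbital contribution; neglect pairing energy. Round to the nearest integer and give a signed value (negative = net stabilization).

-2282

Cu is in group 11, so Cu²⁺ is d⁹ (11 − 2 = 9).
Tetrahedral splitting is small, so the complex is high-spin.
Electron filling gives e^4 t2^5.
Orbital CFSE = 4(-0.6) + 5(0.4) = -0.4Δt = -0.4 × 5705 = -2282 cm⁻¹.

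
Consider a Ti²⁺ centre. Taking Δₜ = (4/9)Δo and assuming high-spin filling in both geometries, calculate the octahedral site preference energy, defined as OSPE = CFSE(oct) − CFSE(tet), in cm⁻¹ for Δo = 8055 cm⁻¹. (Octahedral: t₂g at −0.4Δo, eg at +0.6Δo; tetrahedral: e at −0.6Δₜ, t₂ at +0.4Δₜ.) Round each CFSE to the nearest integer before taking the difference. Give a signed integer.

Group 4 minus oxidation state +2 gives a d² configuration for Ti²⁺.
Octahedral (high-spin): t₂g² eg⁰, CFSE = 2(−0.4) + 0(+0.6) = -0.8Δo = -0.8 × 8055 = -6444 cm⁻¹.
Tetrahedral: e² t₂⁰, CFSE = 2(−0.6) + 0(+0.4) = -1.2Δₜ = -1.2 × (4/9) × 8055 = -4296 cm⁻¹.
OSPE = -6444 − (-4296) = -2148 cm⁻¹.

-2148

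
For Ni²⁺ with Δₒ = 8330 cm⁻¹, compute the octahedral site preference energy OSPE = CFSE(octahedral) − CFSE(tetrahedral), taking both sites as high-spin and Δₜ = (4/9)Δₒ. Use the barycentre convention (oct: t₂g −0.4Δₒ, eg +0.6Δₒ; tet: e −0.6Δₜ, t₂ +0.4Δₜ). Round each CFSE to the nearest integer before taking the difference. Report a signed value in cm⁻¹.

-7034

Ni is in group 10, so Ni²⁺ is d⁸ (10 − 2 = 8).
In an octahedral site d⁸ (HS) is t2g^6 e_g^2, giving CFSE(oct) = -1.2Δₒ = -9996 cm⁻¹.
Tetrahedral: e^4 t2^4, CFSE = 4(−0.6) + 4(+0.4) = -0.8Δₜ = -0.8 × (4/9) × 8330 = -2962 cm⁻¹.
Subtracting, OSPE = -9996 − (-2962) = -7034 cm⁻¹.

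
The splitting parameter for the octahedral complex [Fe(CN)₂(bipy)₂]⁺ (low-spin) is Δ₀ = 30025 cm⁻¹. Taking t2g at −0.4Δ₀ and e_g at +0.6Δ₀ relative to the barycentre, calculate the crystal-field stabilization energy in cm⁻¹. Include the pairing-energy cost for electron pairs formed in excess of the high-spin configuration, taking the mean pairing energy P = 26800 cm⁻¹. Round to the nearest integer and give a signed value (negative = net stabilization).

Ligand charges: 2×(-1) from CN⁻ and 2×(+0) from bipy sum to -2; with overall charge +1, Fe is +3.
Fe sits in group 8; removing 3 electrons leaves Fe³⁺ with 8 − 3 = 5 d electrons.
Electron filling gives t2g^5 e_g^0.
CFSE(orbital) = 5×(-0.4Δ₀) + 0×(0.6Δ₀) = -2.0Δ₀; with Δ₀ = 30025 cm⁻¹ that is -60050 cm⁻¹.
Relative to high-spin t2g^3 e_g^2 (0 paired), the low-spin configuration has 2 additional pairs, contributing +2 × 26800 = +53600 cm⁻¹.
Net CFSE = -60050 + 53600 = -6450 cm⁻¹.

-6450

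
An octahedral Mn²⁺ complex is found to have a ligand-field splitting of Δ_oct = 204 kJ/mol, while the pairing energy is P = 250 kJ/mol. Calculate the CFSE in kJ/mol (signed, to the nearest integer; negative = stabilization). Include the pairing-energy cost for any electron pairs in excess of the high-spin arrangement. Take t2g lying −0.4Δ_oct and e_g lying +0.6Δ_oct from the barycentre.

Mn sits in group 7; removing 2 electrons leaves Mn²⁺ with 7 − 2 = 5 d electrons.
Since Δ_oct = 204 kJ/mol < P = 250 kJ/mol, the complex adopts the high-spin configuration.
That gives t2g^3 e_g^2.
Orbital CFSE = 0.0Δ_oct = 0.0 × 204 = 0 kJ/mol.
High-spin has no excess pairs, so no pairing correction applies.

0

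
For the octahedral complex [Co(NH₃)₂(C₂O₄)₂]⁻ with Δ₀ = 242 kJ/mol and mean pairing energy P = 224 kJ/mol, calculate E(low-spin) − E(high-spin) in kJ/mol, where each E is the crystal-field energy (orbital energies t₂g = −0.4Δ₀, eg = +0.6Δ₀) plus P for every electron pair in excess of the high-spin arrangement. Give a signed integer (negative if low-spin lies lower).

Ligand charges: 2×(+0) from NH₃ and 2×(-2) from C₂O₄²⁻ sum to -4; with overall charge -1, Co is +3.
Co sits in group 9; removing 3 electrons leaves Co³⁺ with 9 − 3 = 6 d electrons.
High-spin: t₂g⁴ eg², CFSE = -0.4Δ₀ = -97 kJ/mol.
For low-spin the configuration is t₂g⁶ eg⁰: orbital energy -2.4 × 242 = -581 kJ/mol, and 2 additional pairs relative to high-spin add 448 kJ/mol, giving -133 kJ/mol.
The difference is -133 − (-97) = -36 kJ/mol, so low-spin lies lower.

-36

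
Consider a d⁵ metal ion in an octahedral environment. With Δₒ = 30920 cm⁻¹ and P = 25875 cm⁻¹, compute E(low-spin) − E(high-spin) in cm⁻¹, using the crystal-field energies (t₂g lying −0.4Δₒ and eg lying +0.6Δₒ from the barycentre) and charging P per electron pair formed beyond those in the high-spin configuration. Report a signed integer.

High-spin: t₂g³ eg², CFSE = 0.0Δₒ = 0 cm⁻¹.
Low-spin t₂g⁵ eg⁰ gives -2.0Δₒ = -61840 cm⁻¹, but forming 2 extra pairs costs 2P = 51750 cm⁻¹, so E(LS) = -61840 + 51750 = -10090 cm⁻¹.
The difference is -10090 − (0) = -10090 cm⁻¹, so low-spin lies lower.

-10090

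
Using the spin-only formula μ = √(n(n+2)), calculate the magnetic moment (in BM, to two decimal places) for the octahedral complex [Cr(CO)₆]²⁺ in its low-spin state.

CO is neutral, so the +2 overall charge sits on Cr: oxidation state +2.
Group 6 minus oxidation state +2 gives a d⁴ configuration for Cr²⁺.
Configuration: t₂g⁴ eg⁰ → 2 unpaired electrons.
μ(spin-only) = √[2(2+2)] = √8 ≈ 2.83 BM.

2.83 BM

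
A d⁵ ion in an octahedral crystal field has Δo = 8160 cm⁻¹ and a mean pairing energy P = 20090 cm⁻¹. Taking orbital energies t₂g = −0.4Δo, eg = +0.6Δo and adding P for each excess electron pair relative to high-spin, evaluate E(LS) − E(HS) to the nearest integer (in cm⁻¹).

High-spin d⁵ fills as t₂g³ eg² with CFSE 3(−0.4) + 2(+0.6) = 0.0Δo = 0 cm⁻¹.
Low-spin: t₂g⁵ eg⁰, orbital CFSE = -2.0Δo = -16320 cm⁻¹; plus 2 excess pairs × P = +40180 cm⁻¹; total 23860 cm⁻¹.
Thus E(LS) − E(HS) = 23860 cm⁻¹.

23860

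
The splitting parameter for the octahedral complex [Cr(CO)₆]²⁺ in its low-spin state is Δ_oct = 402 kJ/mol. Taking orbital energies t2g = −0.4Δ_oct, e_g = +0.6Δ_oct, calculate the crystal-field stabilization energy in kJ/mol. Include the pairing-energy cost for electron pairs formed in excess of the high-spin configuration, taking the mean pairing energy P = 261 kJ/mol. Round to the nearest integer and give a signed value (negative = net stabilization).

-382

CO is neutral, so the +2 overall charge sits on Cr: oxidation state +2.
Cr sits in group 6; removing 2 electrons leaves Cr²⁺ with 6 − 2 = 4 d electrons.
Configuration: t2g^4 e_g^0.
The orbital stabilization is -1.6Δ_oct = -1.6 × 402 = -643 kJ/mol.
Relative to high-spin t2g^3 e_g^1 (0 paired), the low-spin configuration has 1 additional pair, contributing +1 × 261 = +261 kJ/mol.
Combining: -643 + 261 = -382 kJ/mol.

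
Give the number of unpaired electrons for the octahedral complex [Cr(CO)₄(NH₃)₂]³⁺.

3

Ligand charges: 4×(+0) from CO and 2×(+0) from NH₃ sum to +0; with overall charge +3, Cr is +3.
Group 6 minus oxidation state +3 gives a d³ configuration for Cr³⁺.
Configuration: t2g^3 e_g^0, giving 3 unpaired electrons.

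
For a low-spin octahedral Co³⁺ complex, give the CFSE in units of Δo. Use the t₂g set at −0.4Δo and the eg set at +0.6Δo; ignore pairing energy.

-2.4 Δo

Group 9 minus oxidation state +3 gives a d⁶ configuration for Co³⁺.
Configuration: t₂g⁶ eg⁰.
CFSE = 6(-0.4Δo) + 0(0.6Δo) = -2.4Δo + 0.0Δo = -2.4Δo.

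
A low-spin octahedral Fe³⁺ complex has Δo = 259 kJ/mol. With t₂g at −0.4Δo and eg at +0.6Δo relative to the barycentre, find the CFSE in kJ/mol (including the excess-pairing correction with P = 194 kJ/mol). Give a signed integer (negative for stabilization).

-130

Group 8 minus oxidation state +3 gives a d⁵ configuration for Fe³⁺.
Electron filling gives t₂g⁵ eg⁰.
CFSE(orbital) = 5×(-0.4Δo) + 0×(0.6Δo) = -2.0Δo; with Δo = 259 kJ/mol that is -518 kJ/mol.
High-spin d⁵ would be t₂g³ eg² with 0 pairs; low-spin has 2, so 2 excess pairs cost +2P = +388 kJ/mol.
Net CFSE = -518 + 388 = -130 kJ/mol.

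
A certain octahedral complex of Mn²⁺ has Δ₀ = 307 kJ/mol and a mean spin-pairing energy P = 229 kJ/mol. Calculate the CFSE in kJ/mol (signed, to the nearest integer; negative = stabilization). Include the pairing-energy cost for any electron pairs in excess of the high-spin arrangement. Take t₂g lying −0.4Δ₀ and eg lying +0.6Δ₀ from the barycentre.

-156

Mn is in group 7, so Mn²⁺ is d⁵ (7 − 2 = 5).
With Δ₀ > P the complex is low-spin.
Configuration: t₂g⁵ eg⁰.
Orbital CFSE = -2.0Δ₀ = -2.0 × 307 = -614 kJ/mol.
Excess pairs vs high-spin: 2 − 0 = 2; pairing cost = +458 kJ/mol.
Net CFSE = -614 + 458 = -156 kJ/mol.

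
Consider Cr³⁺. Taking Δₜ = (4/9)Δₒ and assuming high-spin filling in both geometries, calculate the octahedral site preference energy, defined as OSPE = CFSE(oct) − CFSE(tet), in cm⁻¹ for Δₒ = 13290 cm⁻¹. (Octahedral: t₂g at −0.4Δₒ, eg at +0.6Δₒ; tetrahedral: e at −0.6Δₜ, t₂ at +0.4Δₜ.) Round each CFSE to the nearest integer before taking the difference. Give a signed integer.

-11223

Cr sits in group 6; removing 3 electrons leaves Cr³⁺ with 6 − 3 = 3 d electrons.
Octahedral high-spin t₂g³ eg⁰: CFSE = -1.2 × 13290 = -15948 cm⁻¹.
In a tetrahedral site the filling is e² t₂¹: CFSE(tet) = -0.8Δₜ = -0.8 × (4/9)(13290) = -4725 cm⁻¹.
Subtracting, OSPE = -15948 − (-4725) = -11223 cm⁻¹.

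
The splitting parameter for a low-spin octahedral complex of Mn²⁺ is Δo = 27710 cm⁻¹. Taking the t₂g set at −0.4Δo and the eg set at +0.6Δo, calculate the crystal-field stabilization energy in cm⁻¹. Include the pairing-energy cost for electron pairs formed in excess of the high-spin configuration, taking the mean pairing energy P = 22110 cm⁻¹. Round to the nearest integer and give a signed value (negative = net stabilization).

-11200

Mn²⁺: group 7, so d-count = 7 − 2 = 5.
Electron filling gives t₂g⁵ eg⁰.
Orbital CFSE = 5(-0.4) + 0(0.6) = -2.0Δo = -2.0 × 27710 = -55420 cm⁻¹.
Relative to high-spin t₂g³ eg² (0 paired), the low-spin configuration has 2 additional pairs, contributing +2 × 22110 = +44220 cm⁻¹.
Net CFSE = -55420 + 44220 = -11200 cm⁻¹.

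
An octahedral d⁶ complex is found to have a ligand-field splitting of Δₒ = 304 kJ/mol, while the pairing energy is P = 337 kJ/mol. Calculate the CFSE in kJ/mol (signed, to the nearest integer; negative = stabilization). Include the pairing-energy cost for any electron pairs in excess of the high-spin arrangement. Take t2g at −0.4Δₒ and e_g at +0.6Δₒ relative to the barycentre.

-122

Δₒ < P, so pairing is avoided: the ground state is high-spin.
That gives t2g^4 e_g^2.
Orbital CFSE = -0.4Δₒ = -0.4 × 304 = -122 kJ/mol.
High-spin has no excess pairs, so no pairing correction applies.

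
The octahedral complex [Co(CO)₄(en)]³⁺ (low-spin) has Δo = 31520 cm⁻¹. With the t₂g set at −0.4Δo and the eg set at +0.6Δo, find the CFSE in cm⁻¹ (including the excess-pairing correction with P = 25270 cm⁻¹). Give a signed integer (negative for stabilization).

Ligand charges: 4×(+0) from CO and 1×(+0) from en sum to +0; with overall charge +3, Co is +3.
Group 9 minus oxidation state +3 gives a d⁶ configuration for Co³⁺.
Electron filling gives t₂g⁶ eg⁰.
Orbital CFSE = 6(-0.4) + 0(0.6) = -2.4Δo = -2.4 × 31520 = -75648 cm⁻¹.
High-spin d⁶ would be t₂g⁴ eg² with 1 pair; low-spin has 3, so 2 excess pairs cost +2P = +50540 cm⁻¹.
Overall CFSE = -75648 + 50540 = -25108 cm⁻¹.

-25108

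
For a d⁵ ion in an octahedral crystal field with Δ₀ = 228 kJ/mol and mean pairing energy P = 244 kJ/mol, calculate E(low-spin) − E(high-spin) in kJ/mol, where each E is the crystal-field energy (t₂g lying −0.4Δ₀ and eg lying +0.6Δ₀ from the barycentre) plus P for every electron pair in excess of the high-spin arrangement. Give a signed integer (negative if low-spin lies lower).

32

High-spin d⁵ fills as t₂g³ eg² with CFSE 3(−0.4) + 2(+0.6) = 0.0Δ₀ = 0 kJ/mol.
Low-spin t₂g⁵ eg⁰ gives -2.0Δ₀ = -456 kJ/mol, but forming 2 extra pairs costs 2P = 488 kJ/mol, so E(LS) = -456 + 488 = 32 kJ/mol.
The difference is 32 − (0) = 32 kJ/mol, so high-spin lies lower.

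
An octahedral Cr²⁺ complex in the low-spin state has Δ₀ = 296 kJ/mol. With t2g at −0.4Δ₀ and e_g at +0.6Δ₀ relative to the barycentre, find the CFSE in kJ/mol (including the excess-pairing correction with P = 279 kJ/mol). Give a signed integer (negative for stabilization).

-195

Cr is in group 6, so Cr²⁺ is d⁴ (6 − 2 = 4).
The d⁴ electrons fill as t2g^4 e_g^0.
Orbital CFSE = 4(-0.4) + 0(0.6) = -1.6Δ₀ = -1.6 × 296 = -474 kJ/mol.
Pairing penalty: 1 pair vs 0 in the high-spin reference → 1 extra × P = 279 kJ/mol.
Combining: -474 + 279 = -195 kJ/mol.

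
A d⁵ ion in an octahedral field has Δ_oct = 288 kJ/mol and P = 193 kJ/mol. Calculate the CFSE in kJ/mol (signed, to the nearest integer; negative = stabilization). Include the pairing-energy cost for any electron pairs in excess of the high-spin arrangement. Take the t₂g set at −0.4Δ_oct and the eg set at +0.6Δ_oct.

-190

Here Δ_oct > P (288 > 193), so the low-spin state is favoured.
That gives t₂g⁵ eg⁰.
Orbital CFSE = -2.0Δ_oct = -2.0 × 288 = -576 kJ/mol.
Excess pairs vs high-spin: 2 − 0 = 2; pairing cost = +386 kJ/mol.
Net CFSE = -576 + 386 = -190 kJ/mol.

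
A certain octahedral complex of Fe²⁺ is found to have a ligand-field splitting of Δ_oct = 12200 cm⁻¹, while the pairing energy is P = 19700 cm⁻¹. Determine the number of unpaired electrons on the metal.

4

Group 8 minus oxidation state +2 gives a d⁶ configuration for Fe²⁺.
Since Δ_oct = 12200 cm⁻¹ < P = 19700 cm⁻¹, the complex adopts the high-spin configuration.
That gives t₂g⁴ eg².
Unpaired electrons: 4.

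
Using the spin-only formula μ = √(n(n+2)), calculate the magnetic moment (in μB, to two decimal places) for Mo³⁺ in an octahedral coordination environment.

Mo sits in group 6; removing 3 electrons leaves Mo³⁺ with 6 − 3 = 3 d electrons.
Configuration: t2g^3 e_g^0 → 3 unpaired electrons.
μ(spin-only) = √[3(3+2)] = √15 ≈ 3.87 μB.

3.87 μB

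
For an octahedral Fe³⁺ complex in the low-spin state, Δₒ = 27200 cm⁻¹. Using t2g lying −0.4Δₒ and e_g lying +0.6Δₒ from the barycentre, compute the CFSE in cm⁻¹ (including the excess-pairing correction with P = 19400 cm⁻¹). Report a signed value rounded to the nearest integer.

-15600

Fe is in group 8, so Fe³⁺ is d⁵ (8 − 3 = 5).
Electron filling gives t2g^5 e_g^0.
CFSE(orbital) = 5×(-0.4Δₒ) + 0×(0.6Δₒ) = -2.0Δₒ; with Δₒ = 27200 cm⁻¹ that is -54400 cm⁻¹.
High-spin d⁵ would be t2g^3 e_g^2 with 0 pairs; low-spin has 2, so 2 excess pairs cost +2P = +38800 cm⁻¹.
Combining: -54400 + 38800 = -15600 cm⁻¹.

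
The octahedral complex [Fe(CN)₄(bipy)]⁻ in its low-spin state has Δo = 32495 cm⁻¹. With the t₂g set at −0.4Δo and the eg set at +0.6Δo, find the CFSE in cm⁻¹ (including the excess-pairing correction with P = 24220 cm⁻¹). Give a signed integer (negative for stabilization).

-16550

Ligand charges: 4×(-1) from CN⁻ and 1×(+0) from bipy sum to -4; with overall charge -1, Fe is +3.
Group 8 minus oxidation state +3 gives a d⁵ configuration for Fe³⁺.
The d⁵ electrons fill as t₂g⁵ eg⁰.
Orbital CFSE = 5(-0.4) + 0(0.6) = -2.0Δo = -2.0 × 32495 = -64990 cm⁻¹.
Pairing penalty: 2 pairs vs 0 in the high-spin reference → 2 extra × P = 48440 cm⁻¹.
Combining: -64990 + 48440 = -16550 cm⁻¹.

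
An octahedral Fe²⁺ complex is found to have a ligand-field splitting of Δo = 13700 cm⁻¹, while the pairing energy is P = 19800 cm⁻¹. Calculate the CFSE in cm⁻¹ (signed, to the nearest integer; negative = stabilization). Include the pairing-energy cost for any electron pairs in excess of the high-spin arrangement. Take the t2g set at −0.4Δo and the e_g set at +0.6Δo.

Fe is in group 8, so Fe²⁺ is d⁶ (8 − 2 = 6).
Since Δo = 13700 cm⁻¹ < P = 19800 cm⁻¹, the complex adopts the high-spin configuration.
Filling d⁶ accordingly: t2g^4 e_g^2.
Orbital CFSE = -0.4Δo = -0.4 × 13700 = -5480 cm⁻¹.
High-spin has no excess pairs, so no pairing correction applies.

-5480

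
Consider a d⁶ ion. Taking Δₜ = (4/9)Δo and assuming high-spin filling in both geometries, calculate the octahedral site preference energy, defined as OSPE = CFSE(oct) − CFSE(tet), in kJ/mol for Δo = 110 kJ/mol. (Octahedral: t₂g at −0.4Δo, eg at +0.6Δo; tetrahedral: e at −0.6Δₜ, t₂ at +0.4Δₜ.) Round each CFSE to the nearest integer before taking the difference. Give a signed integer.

In an octahedral site d⁶ (HS) is t₂g⁴ eg², giving CFSE(oct) = -0.4Δo = -44 kJ/mol.
Tetrahedral: e³ t₂³, CFSE = 3(−0.6) + 3(+0.4) = -0.6Δₜ = -0.6 × (4/9) × 110 = -29 kJ/mol.
OSPE = CFSE(oct) − CFSE(tet) = -44 − (-29) = -15 kJ/mol.

-15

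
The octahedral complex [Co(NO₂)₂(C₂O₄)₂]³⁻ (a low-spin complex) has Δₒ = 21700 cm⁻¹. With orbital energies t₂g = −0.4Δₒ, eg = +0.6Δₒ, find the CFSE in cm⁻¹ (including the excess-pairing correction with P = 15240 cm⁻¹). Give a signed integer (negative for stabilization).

-21600

Ligand charges: 2×(-1) from NO₂⁻ and 2×(-2) from C₂O₄²⁻ sum to -6; with overall charge -3, Co is +3.
Group 9 minus oxidation state +3 gives a d⁶ configuration for Co³⁺.
Configuration: t₂g⁶ eg⁰.
CFSE(orbital) = 6×(-0.4Δₒ) + 0×(0.6Δₒ) = -2.4Δₒ; with Δₒ = 21700 cm⁻¹ that is -52080 cm⁻¹.
Relative to high-spin t₂g⁴ eg² (1 paired), the low-spin configuration has 2 additional pairs, contributing +2 × 15240 = +30480 cm⁻¹.
Overall CFSE = -52080 + 30480 = -21600 cm⁻¹.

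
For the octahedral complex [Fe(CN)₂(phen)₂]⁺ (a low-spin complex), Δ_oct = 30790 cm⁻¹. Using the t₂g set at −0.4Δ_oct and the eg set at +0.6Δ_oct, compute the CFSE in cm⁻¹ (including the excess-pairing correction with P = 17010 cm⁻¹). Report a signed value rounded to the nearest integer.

Ligand charges: 2×(-1) from CN⁻ and 2×(+0) from phen sum to -2; with overall charge +1, Fe is +3.
Fe sits in group 8; removing 3 electrons leaves Fe³⁺ with 8 − 3 = 5 d electrons.
Configuration: t₂g⁵ eg⁰.
Orbital CFSE = 5(-0.4) + 0(0.6) = -2.0Δ_oct = -2.0 × 30790 = -61580 cm⁻¹.
High-spin d⁵ would be t₂g³ eg² with 0 pairs; low-spin has 2, so 2 excess pairs cost +2P = +34020 cm⁻¹.
Net CFSE = -61580 + 34020 = -27560 cm⁻¹.

-27560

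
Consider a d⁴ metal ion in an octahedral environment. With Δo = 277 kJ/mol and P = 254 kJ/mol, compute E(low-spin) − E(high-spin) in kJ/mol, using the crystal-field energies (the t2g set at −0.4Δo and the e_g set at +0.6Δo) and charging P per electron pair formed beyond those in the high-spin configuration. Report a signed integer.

-23

In the high-spin limit (t2g^3 e_g^1) the orbital term is -0.6Δo = -166 kJ/mol, with no excess pairing.
Low-spin t2g^4 e_g^0 gives -1.6Δo = -443 kJ/mol, but forming 1 extra pair costs 1P = 254 kJ/mol, so E(LS) = -443 + 254 = -189 kJ/mol.
E(LS) − E(HS) = -189 − (-166) = -23 kJ/mol.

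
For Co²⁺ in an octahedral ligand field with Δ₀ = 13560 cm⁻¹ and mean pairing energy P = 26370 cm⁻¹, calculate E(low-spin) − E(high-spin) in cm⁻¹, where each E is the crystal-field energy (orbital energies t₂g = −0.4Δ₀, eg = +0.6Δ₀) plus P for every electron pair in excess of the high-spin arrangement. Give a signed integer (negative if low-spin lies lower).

12810

Group 9 minus oxidation state +2 gives a d⁷ configuration for Co²⁺.
In the high-spin limit (t₂g⁵ eg²) the orbital term is -0.8Δ₀ = -10848 cm⁻¹, with no excess pairing.
Low-spin t₂g⁶ eg¹ gives -1.8Δ₀ = -24408 cm⁻¹, but forming 1 extra pair costs 1P = 26370 cm⁻¹, so E(LS) = -24408 + 26370 = 1962 cm⁻¹.
The difference is 1962 − (-10848) = 12810 cm⁻¹, so high-spin lies lower.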